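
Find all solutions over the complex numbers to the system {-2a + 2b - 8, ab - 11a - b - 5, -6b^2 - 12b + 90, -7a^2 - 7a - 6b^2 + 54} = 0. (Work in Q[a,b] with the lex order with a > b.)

Compute a lex Gröbner basis by Buchberger's algorithm.
f_1 = -2a + 2b - 8, LT = a.
f_2 = ab - 11a - b - 5, LT = ab.
f_3 = -6b^2 - 12b + 90, LT = b^2.
f_4 = -7a^2 - 7a - 6b^2 + 54, LT = a^2.

S(f_1,f_2): lcm = ab. S = 11a - b^2 + 5b + 5.
  leading term a: subtract (-11/2)·f_1 from 11a - b^2 + 5b + 5 → -b^2 + 16b - 39
  leading term b^2: subtract (1/6)·f_3 from -b^2 + 16b - 39 → 18b - 54
  leading term b: no divisor's leading term divides it; move 18b to the remainder.
  leading term 1: no divisor's leading term divides it; move -54 to the remainder.
  remainder 18b - 54 ≠ 0; add h_5 = 18b - 54 to the basis.

The other S-polynomials (S(f_1,f_3), S(f_1,f_4), S(f_2,f_3), S(f_2,f_4), S(f_3,f_4), S(f_1,h_5), S(f_2,h_5), S(f_3,h_5), S(f_4,h_5)) all reduce to 0 modulo the current basis, so we have a Gröbner basis.
Inter-reduce: drop elements whose leading term is divisible by another's, tail-reduce, and make monic.
Reduced Gröbner basis: {a + 1, b - 3}.

Elimination: the polynomial b - 3 lies in the elimination ideal for b, so b ∈ {3}. For each such b, the remaining basis elements (now univariate) give the rest of the solution.
  b = 3: the earlier basis element becomes a + 1 = 0, giving a = -1 — point (-1, 3).
Substituting each solution back into the original system confirms all equations vanish.

{(-1, 3)}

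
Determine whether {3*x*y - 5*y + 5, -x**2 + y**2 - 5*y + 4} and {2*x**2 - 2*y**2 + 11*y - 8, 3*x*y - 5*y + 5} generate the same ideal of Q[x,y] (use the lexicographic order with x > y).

No, the ideals differ.

Since reduced Gröbner bases are canonical representatives of ideals under a given ordering, it suffices to compute and compare them.
Buchberger on the first generating set:
f_1 = 3*x*y - 5*y + 5, LT = x*y.
f_2 = -x**2 + y**2 - 5*y + 4, LT = x**2.

S(f_1,f_2): lcm = x**2*y. S = -5/3*x*y + 5/3*x + y**3 - 5*y**2 + 4*y.
  reduce S modulo (f_1, f_2):
  remainder 5/3*x + y**3 - 5*y**2 + 11/9*y + 25/9 ≠ 0; add g_3 = 5/3*x + y**3 - 5*y**2 + 11/9*y + 25/9 to the basis.

S(f_1,g_3): lcm = x*y. S = -3/5*y**4 + 3*y**3 - 11/15*y**2 - 10/3*y + 5/3.
  reduce S modulo (f_1, f_2, g_3):
  remainder -3/5*y**4 + 3*y**3 - 11/15*y**2 - 10/3*y + 5/3 ≠ 0; add g_4 = -3/5*y**4 + 3*y**3 - 11/15*y**2 - 10/3*y + 5/3 to the basis.

The other S-polynomials (S(f_2,g_3), S(f_1,g_4), S(f_2,g_4), S(g_3,g_4)) all reduce to 0 modulo the current basis, so we have a Gröbner basis.
Inter-reduce: drop elements whose leading term is divisible by another's, tail-reduce, and make monic.
Reduced Gröbner basis: {x + 3/5*y**3 - 3*y**2 + 11/15*y + 5/3, y**4 - 5*y**3 + 11/9*y**2 + 50/9*y - 25/9}.

Buchberger on the second generating set:
h_1 = 2*x**2 - 2*y**2 + 11*y - 8, LT = x**2.
h_2 = 3*x*y - 5*y + 5, LT = x*y.

S(h_1,h_2): lcm = x**2*y. S = 5/3*x*y - 5/3*x - y**3 + 11/2*y**2 - 4*y.
  reduce S modulo (h_1, h_2):
  remainder -5/3*x - y**3 + 11/2*y**2 - 11/9*y - 25/9 ≠ 0; add k_3 = -5/3*x - y**3 + 11/2*y**2 - 11/9*y - 25/9 to the basis.

S(h_2,k_3): lcm = x*y. S = -3/5*y**4 + 33/10*y**3 - 11/15*y**2 - 10/3*y + 5/3.
  reduce S modulo (h_1, h_2, k_3):
  remainder -3/5*y**4 + 33/10*y**3 - 11/15*y**2 - 10/3*y + 5/3 ≠ 0; add k_4 = -3/5*y**4 + 33/10*y**3 - 11/15*y**2 - 10/3*y + 5/3 to the basis.

The other S-polynomials (S(h_1,k_3), S(h_1,k_4), S(h_2,k_4), S(k_3,k_4)) all reduce to 0 modulo the current basis, so we have a Gröbner basis.
Inter-reduce: drop elements whose leading term is divisible by another's, tail-reduce, and make monic.
Reduced Gröbner basis: {x + 3/5*y**3 - 33/10*y**2 + 11/15*y + 5/3, y**4 - 11/2*y**3 + 11/9*y**2 + 50/9*y - 25/9}.

The bases are distinct; the ideals are different.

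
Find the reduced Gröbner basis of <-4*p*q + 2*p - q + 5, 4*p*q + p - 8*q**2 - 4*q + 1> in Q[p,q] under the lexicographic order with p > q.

G = {p - 8/3*q**2 - 5/3*q + 2, q**3 + 1/8*q**2 - 31/32*q - 3/32}

Buchberger's algorithm terminates because the ascending chain of leading-term ideals stabilizes.

f_1 = -4*p*q + 2*p - q + 5, LT = p*q.
f_2 = 4*p*q + p - 8*q**2 - 4*q + 1, LT = p*q.

S(f_1,f_2): lcm = p*q. S = -3/4*p + 2*q**2 + 5/4*q - 3/2.
  leading term p: no divisor's leading term divides it; move -3/4*p to the remainder.
  leading term q**2: no divisor's leading term divides it; move 2*q**2 to the remainder.
  leading term q: no divisor's leading term divides it; move 5/4*q to the remainder.
  leading term 1: no divisor's leading term divides it; move -3/2 to the remainder.
  remainder -3/4*p + 2*q**2 + 5/4*q - 3/2 ≠ 0; add g_3 = -3/4*p + 2*q**2 + 5/4*q - 3/2 to the basis.

S(f_1,g_3): lcm = p*q. S = -1/2*p + 8/3*q**3 + 5/3*q**2 - 7/4*q - 5/4.
  leading term p: subtract (2/3)·g_3 from -1/2*p + 8/3*q**3 + 5/3*q**2 - 7/4*q - 5/4 → 8/3*q**3 + 1/3*q**2 - 31/12*q - 1/4
  leading term q**3: no divisor's leading term divides it; move 8/3*q**3 to the remainder.
  leading term q**2: no divisor's leading term divides it; move 1/3*q**2 to the remainder.
  leading term q: no divisor's leading term divides it; move -31/12*q to the remainder.
  leading term 1: no divisor's leading term divides it; move -1/4 to the remainder.
  remainder 8/3*q**3 + 1/3*q**2 - 31/12*q - 1/4 ≠ 0; add g_4 = 8/3*q**3 + 1/3*q**2 - 31/12*q - 1/4 to the basis.

S(f_2,g_3): lcm = p*q. S = 1/4*p + 8/3*q**3 - 1/3*q**2 - 3*q + 1/4.
  leading term p: subtract (-1/3)·g_3 from 1/4*p + 8/3*q**3 - 1/3*q**2 - 3*q + 1/4 → 8/3*q**3 + 1/3*q**2 - 31/12*q - 1/4
  leading term q**3: subtract (1)·g_4 from 8/3*q**3 + 1/3*q**2 - 31/12*q - 1/4 → 0
  remainder 0.

S(f_1,g_4): lcm = p*q**3. S = -5/8*p*q**2 + 31/32*p*q + 3/32*p + 1/4*q**3 - 5/4*q**2.
  leading term p*q**2: subtract (5/32*q)·f_1 from -5/8*p*q**2 + 31/32*p*q + 3/32*p + 1/4*q**3 - 5/4*q**2 → 21/32*p*q + 3/32*p + 1/4*q**3 - 35/32*q**2 - 25/32*q
  leading term p*q: subtract (-21/128)·f_1 from 21/32*p*q + 3/32*p + 1/4*q**3 - 35/32*q**2 - 25/32*q → 27/64*p + 1/4*q**3 - 35/32*q**2 - 121/128*q + 105/128
  leading term p: subtract (-9/16)·g_3 from 27/64*p + 1/4*q**3 - 35/32*q**2 - 121/128*q + 105/128 → 1/4*q**3 + 1/32*q**2 - 31/128*q - 3/128
  leading term q**3: subtract (3/32)·g_4 from 1/4*q**3 + 1/32*q**2 - 31/128*q - 3/128 → 0
  remainder 0.

S(f_2,g_4): lcm = p*q**3. S = 1/8*p*q**2 + 31/32*p*q + 3/32*p - 2*q**4 - q**3 + 1/4*q**2.
  leading term p*q**2: subtract (-1/32*q)·f_1 from 1/8*p*q**2 + 31/32*p*q + 3/32*p - 2*q**4 - q**3 + 1/4*q**2 → 33/32*p*q + 3/32*p - 2*q**4 - q**3 + 7/32*q**2 + 5/32*q
  leading term p*q: subtract (-33/128)·f_1 from 33/32*p*q + 3/32*p - 2*q**4 - q**3 + 7/32*q**2 + 5/32*q → 39/64*p - 2*q**4 - q**3 + 7/32*q**2 - 13/128*q + 165/128
  leading term p: subtract (-13/16)·g_3 from 39/64*p - 2*q**4 - q**3 + 7/32*q**2 - 13/128*q + 165/128 → -2*q**4 - q**3 + 59/32*q**2 + 117/128*q + 9/128
  leading term q**4: subtract (-3/4*q)·g_4 from -2*q**4 - q**3 + 59/32*q**2 + 117/128*q + 9/128 → -3/4*q**3 - 3/32*q**2 + 93/128*q + 9/128
  leading term q**3: subtract (-9/32)·g_4 from -3/4*q**3 - 3/32*q**2 + 93/128*q + 9/128 → 0
  remainder 0.

S(g_3,g_4): leading monomials are coprime, so the S-polynomial reduces to 0 (Buchberger's first criterion).
Every S-polynomial of the final basis reduces to 0, so we have a Gröbner basis.
Inter-reduce: drop elements whose leading term is divisible by another's, tail-reduce, and make monic.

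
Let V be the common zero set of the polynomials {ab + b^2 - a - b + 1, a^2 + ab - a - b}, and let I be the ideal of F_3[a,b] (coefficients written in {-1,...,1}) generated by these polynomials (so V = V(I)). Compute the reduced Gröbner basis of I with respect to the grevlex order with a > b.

f_1 = ab + b^2 - a - b + 1, LT = ab.
f_2 = a^2 + ab - a - b, LT = a^2.

S(f_1,f_2): lcm = a^2b. S = -a^2 + b^2 + a.
  reduce S modulo (f_1, f_2):
  remainder a - 1 ≠ 0; add g_3 = a - 1 to the basis.

S(f_1,g_3): lcm = ab. S = b^2 - a + 1.
  reduce S modulo (f_1, f_2, g_3):
  remainder b^2 ≠ 0; add g_4 = b^2 to the basis.

The other S-polynomials (S(f_2,g_3), S(f_1,g_4), S(f_2,g_4), S(g_3,g_4)) all reduce to 0 modulo the current basis, so we have a Gröbner basis.
Inter-reduce: drop elements whose leading term is divisible by another's, tail-reduce, and make monic.

G = {b^2, a - 1}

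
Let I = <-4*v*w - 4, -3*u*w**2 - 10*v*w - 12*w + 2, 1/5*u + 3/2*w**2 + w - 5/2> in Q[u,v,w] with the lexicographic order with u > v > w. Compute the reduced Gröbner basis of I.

f_1 = -4*v*w - 4, LT = v*w.
f_2 = -3*u*w**2 - 10*v*w - 12*w + 2, LT = u*w**2.
f_3 = 1/5*u + 3/2*w**2 + w - 5/2, LT = u.

S(f_1,f_2): lcm = u*v*w**2. S = u*w - 10/3*v**2*w - 4*v*w + 2/3*v.
  reduce S modulo (f_1, f_2, f_3):
  remainder 4*v - 15/2*w**3 - 5*w**2 + 25/2*w + 4 ≠ 0; add g_4 = 4*v - 15/2*w**3 - 5*w**2 + 25/2*w + 4 to the basis.

S(f_2,f_3): lcm = u*w**2. S = 10/3*v*w - 15/2*w**4 - 5*w**3 + 25/2*w**2 + 4*w - 2/3.
  reduce S modulo (f_1, f_2, f_3, g_4):
  remainder -15/2*w**4 - 5*w**3 + 25/2*w**2 + 4*w - 4 ≠ 0; add g_5 = -15/2*w**4 - 5*w**3 + 25/2*w**2 + 4*w - 4 to the basis.

The other S-polynomials (S(f_1,f_3), S(f_1,g_4), S(f_2,g_4), S(f_3,g_4), S(f_1,g_5), S(f_2,g_5), S(f_3,g_5), S(g_4,g_5)) all reduce to 0 modulo the current basis, so we have a Gröbner basis.
Inter-reduce: drop elements whose leading term is divisible by another's, tail-reduce, and make monic.

G = {u + 15/2*w**2 + 5*w - 25/2, v - 15/8*w**3 - 5/4*w**2 + 25/8*w + 1, w**4 + 2/3*w**3 - 5/3*w**2 - 8/15*w + 8/15}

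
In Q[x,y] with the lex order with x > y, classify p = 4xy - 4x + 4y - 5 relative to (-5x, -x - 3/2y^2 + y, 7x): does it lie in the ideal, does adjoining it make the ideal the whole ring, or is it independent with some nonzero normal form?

Adjoining 4xy - 4x + 4y - 5 makes the ideal the whole ring: the system is inconsistent.

First compute the reduced Gröbner basis of I by Buchberger's algorithm.
f_1 = -5x, LT = x.
f_2 = -x - 3/2y^2 + y, LT = x.
f_3 = 7x, LT = x.

S(f_1,f_2): lcm = x. S = -3/2y^2 + y.
  reduce S modulo (f_1, f_2, f_3):
  remainder -3/2y^2 + y ≠ 0; add h_4 = -3/2y^2 + y to the basis.

The other S-polynomials (S(f_1,f_3), S(f_2,f_3), S(f_1,h_4), S(f_2,h_4), S(f_3,h_4)) all reduce to 0 modulo the current basis, so we have a Gröbner basis.
Inter-reduce: drop elements whose leading term is divisible by another's, tail-reduce, and make monic.
Reduced Gröbner basis: {x, y^2 - 2/3y}.
Label its elements g_1 = x, g_2 = y^2 - 2/3y.

Reduce p = 4xy - 4x + 4y - 5 modulo G:
  leading term xy: subtract (4y)·g_1 from 4xy - 4x + 4y - 5 → -4x + 4y - 5
  leading term x: subtract (-4)·g_1 from -4x + 4y - 5 → 4y - 5
  leading term y: no divisor's leading term divides it; move 4y to the remainder.
  leading term 1: no divisor's leading term divides it; move -5 to the remainder.
  normal form = 4y - 5.
The normal form is nonzero, so p ∉ I. Since p minus its normal form lies in I, I + (p) = I + (r) where r = 4y - 5; decide whether this ideal is the whole ring.
Run Buchberger on G together with r (pairs among the g_i already reduce to 0 since G is a Gröbner basis):
g_1 = x, LT = x.
g_2 = y^2 - 2/3y, LT = y^2.
r = 4y - 5, LT = y.

S(g_2,r): lcm = y^2. S = 7/12y.
  reduce S modulo (g_1, g_2, r):
  remainder 35/48 ≠ 0; add m_4 = 35/48 to the basis.

The other S-polynomials (S(g_1,g_2), S(g_1,r), S(g_1,m_4), S(g_2,m_4), S(r,m_4)) all reduce to 0 modulo the current basis, so we have a Gröbner basis.
Inter-reduce: drop elements whose leading term is divisible by another's, tail-reduce, and make monic.
Reduced Gröbner basis: {1}.
The reduced Gröbner basis of I + (p) is {1}: the ideal is the whole ring, so the enlarged system has no common solution — adjoining p is inconsistent.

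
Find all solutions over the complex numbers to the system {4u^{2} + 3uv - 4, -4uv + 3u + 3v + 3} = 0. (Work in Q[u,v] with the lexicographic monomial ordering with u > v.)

{(-1, 0), (19/32 + sqrt(407)*I/32, 19/72 - 7*sqrt(407)*I/72), (19/32 - sqrt(407)*I/32, 19/72 + 7*sqrt(407)*I/72)}

Compute a lex Gröbner basis by Buchberger's algorithm.
f_1 = 4u^{2} + 3uv - 4, LT = u^{2}.
f_2 = -4uv + 3u + 3v + 3, LT = uv.

S(f_1,f_2): lcm = u^{2}v. S = \tfrac{3}{4}u^{2} + \tfrac{3}{4}uv^{2} + \tfrac{3}{4}uv + \tfrac{3}{4}u - v.
  reduce S modulo (f_1, f_2):
  remainder \tfrac{21}{16}u + \tfrac{9}{16}v^{2} + \tfrac{1}{8}v + \tfrac{21}{16} ≠ 0; add h_3 = \tfrac{21}{16}u + \tfrac{9}{16}v^{2} + \tfrac{1}{8}v + \tfrac{21}{16} to the basis.

S(f_2,h_3): lcm = uv. S = -\tfrac{3}{4}u - \tfrac{3}{7}v^{3} - \tfrac{2}{21}v^{2} - \tfrac{7}{4}v - \tfrac{3}{4}.
  reduce S modulo (f_1, f_2, h_3):
  remainder -\tfrac{3}{7}v^{3} + \tfrac{19}{84}v^{2} - \tfrac{47}{28}v ≠ 0; add h_4 = -\tfrac{3}{7}v^{3} + \tfrac{19}{84}v^{2} - \tfrac{47}{28}v to the basis.

The other S-polynomials (S(f_1,h_3), S(f_1,h_4), S(f_2,h_4), S(h_3,h_4)) all reduce to 0 modulo the current basis, so we have a Gröbner basis.
Inter-reduce: drop elements whose leading term is divisible by another's, tail-reduce, and make monic.
Reduced Gröbner basis: {u + \tfrac{3}{7}v^{2} + \tfrac{2}{21}v + 1, v^{3} - \tfrac{19}{36}v^{2} + \tfrac{47}{12}v}.

The lex basis is triangular: the last element involves only v. Solving v^{3} - \tfrac{19}{36}v^{2} + \tfrac{47}{12}v = 0 gives v ∈ {0, 19/72 - 7*sqrt(407)*I/72, 19/72 + 7*sqrt(407)*I/72}; substituting each value into the earlier elements determines the remaining variables.
  v = 0: the earlier basis element becomes u + 1 = 0, giving u = -1 — point (-1, 0).
  v = 19/72 - 7*sqrt(407)*I/72: the earlier basis element becomes u - 19/32 - sqrt(407)*I/32 = 0, giving u = 19/32 + sqrt(407)*I/32 — point (19/32 + sqrt(407)*I/32, 19/72 - 7*sqrt(407)*I/72).
  v = 19/72 + 7*sqrt(407)*I/72: the earlier basis element becomes u - 19/32 + sqrt(407)*I/32 = 0, giving u = 19/32 - sqrt(407)*I/32 — point (19/32 - sqrt(407)*I/32, 19/72 + 7*sqrt(407)*I/72).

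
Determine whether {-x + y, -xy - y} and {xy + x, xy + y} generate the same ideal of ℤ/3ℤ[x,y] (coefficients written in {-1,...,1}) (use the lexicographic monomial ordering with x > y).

Yes, the ideals are equal.

Since reduced Gröbner bases are canonical representatives of ideals under a given ordering, it suffices to compute and compare them.
Buchberger on the first generating set:
f_1 = -x + y, LT = x.
f_2 = -xy - y, LT = xy.

S(f_1,f_2): lcm = xy. S = -y² - y.
  leading term y²: no divisor's leading term divides it; move -y² to the remainder.
  leading term y: no divisor's leading term divides it; move -y to the remainder.
  remainder -y² - y ≠ 0; add g_3 = -y² - y to the basis.

The other S-polynomials (S(f_1,g_3), S(f_2,g_3)) all reduce to 0 modulo the current basis, so we have a Gröbner basis.
Inter-reduce: drop elements whose leading term is divisible by another's, tail-reduce, and make monic.
Reduced Gröbner basis: {x - y, y² + y}.

Buchberger on the second generating set:
h_1 = xy + x, LT = xy.
h_2 = xy + y, LT = xy.

S(h_1,h_2): lcm = xy. S = x - y.
  leading term x: no divisor's leading term divides it; move x to the remainder.
  leading term y: no divisor's leading term divides it; move -y to the remainder.
  remainder x - y ≠ 0; add k_3 = x - y to the basis.

S(h_1,k_3): lcm = xy. S = x + y².
  leading term x: subtract (1)·k_3 from x + y² → y² + y
  leading term y²: no divisor's leading term divides it; move y² to the remainder.
  leading term y: no divisor's leading term divides it; move y to the remainder.
  remainder y² + y ≠ 0; add k_4 = y² + y to the basis.

The other S-polynomials (S(h_2,k_3), S(h_1,k_4), S(h_2,k_4), S(k_3,k_4)) all reduce to 0 modulo the current basis, so we have a Gröbner basis.
Inter-reduce: drop elements whose leading term is divisible by another's, tail-reduce, and make monic.
Reduced Gröbner basis: {x - y, y² + y}.

The two bases agree; hence the ideals are identical.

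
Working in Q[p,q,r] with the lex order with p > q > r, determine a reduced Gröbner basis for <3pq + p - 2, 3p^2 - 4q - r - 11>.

G = {p - 2q^2 - 1/2qr - 37/6q - 1/6r - 11/6, q^3 + 1/4q^2r + 41/12q^2 + 1/6qr + 35/18q + 1/36r - 1/36}

f_1 = 3pq + p - 2, LT = pq.
f_2 = 3p^2 - 4q - r - 11, LT = p^2.

S(f_1,f_2): lcm = p^2q. S = 1/3p^2 - 2/3p + 4/3q^2 + 1/3qr + 11/3q.
  leading term p^2: subtract (1/9)·f_2 from 1/3p^2 - 2/3p + 4/3q^2 + 1/3qr + 11/3q → -2/3p + 4/3q^2 + 1/3qr + 37/9q + 1/9r + 11/9
  leading term p: no divisor's leading term divides it; move -2/3p to the remainder.
  leading term q^2: no divisor's leading term divides it; move 4/3q^2 to the remainder.
  leading term qr: no divisor's leading term divides it; move 1/3qr to the remainder.
  leading term q: no divisor's leading term divides it; move 37/9q to the remainder.
  leading term r: no divisor's leading term divides it; move 1/9r to the remainder.
  leading term 1: no divisor's leading term divides it; move 11/9 to the remainder.
  remainder -2/3p + 4/3q^2 + 1/3qr + 37/9q + 1/9r + 11/9 ≠ 0; add g_3 = -2/3p + 4/3q^2 + 1/3qr + 37/9q + 1/9r + 11/9 to the basis.

S(f_1,g_3): lcm = pq. S = 1/3p + 2q^3 + 1/2q^2r + 37/6q^2 + 1/6qr + 11/6q - 2/3.
  leading term p: subtract (-1/2)·g_3 from 1/3p + 2q^3 + 1/2q^2r + 37/6q^2 + 1/6qr + 11/6q - 2/3 → 2q^3 + 1/2q^2r + 41/6q^2 + 1/3qr + 35/9q + 1/18r - 1/18
  leading term q^3: no divisor's leading term divides it; move 2q^3 to the remainder.
  leading term q^2r: no divisor's leading term divides it; move 1/2q^2r to the remainder.
  leading term q^2: no divisor's leading term divides it; move 41/6q^2 to the remainder.
  leading term qr: no divisor's leading term divides it; move 1/3qr to the remainder.
  leading term q: no divisor's leading term divides it; move 35/9q to the remainder.
  leading term r: no divisor's leading term divides it; move 1/18r to the remainder.
  leading term 1: no divisor's leading term divides it; move -1/18 to the remainder.
  remainder 2q^3 + 1/2q^2r + 41/6q^2 + 1/3qr + 35/9q + 1/18r - 1/18 ≠ 0; add g_4 = 2q^3 + 1/2q^2r + 41/6q^2 + 1/3qr + 35/9q + 1/18r - 1/18 to the basis.

S(f_2,g_3): lcm = p^2. S = 2pq^2 + 1/2pqr + 37/6pq + 1/6pr + 11/6p - 4/3q - 1/3r - 11/3.
  leading term pq^2: subtract (2/3q)·f_1 from 2pq^2 + 1/2pqr + 37/6pq + 1/6pr + 11/6p - 4/3q - 1/3r - 11/3 → 1/2pqr + 11/2pq + 1/6pr + 11/6p - 1/3r - 11/3
  leading term pqr: subtract (1/6r)·f_1 from 1/2pqr + 11/2pq + 1/6pr + 11/6p - 1/3r - 11/3 → 11/2pq + 11/6p - 11/3
  leading term pq: subtract (11/6)·f_1 from 11/2pq + 11/6p - 11/3 → 0
  remainder 0.

S(f_1,g_4): lcm = pq^3. S = -1/4pq^2r - 37/12pq^2 - 1/6pqr - 35/18pq - 1/36pr + 1/36p - 2/3q^2.
  leading term pq^2r: subtract (-1/12qr)·f_1 from -1/4pq^2r - 37/12pq^2 - 1/6pqr - 35/18pq - 1/36pr + 1/36p - 2/3q^2 → -37/12pq^2 - 1/12pqr - 35/18pq - 1/36pr + 1/36p - 2/3q^2 - 1/6qr
  leading term pq^2: subtract (-37/36q)·f_1 from -37/12pq^2 - 1/12pqr - 35/18pq - 1/36pr + 1/36p - 2/3q^2 - 1/6qr → -1/12pqr - 11/12pq - 1/36pr + 1/36p - 2/3q^2 - 1/6qr - 37/18q
  leading term pqr: subtract (-1/36r)·f_1 from -1/12pqr - 11/12pq - 1/36pr + 1/36p - 2/3q^2 - 1/6qr - 37/18q → -11/12pq + 1/36p - 2/3q^2 - 1/6qr - 37/18q - 1/18r
  leading term pq: subtract (-11/36)·f_1 from -11/12pq + 1/36p - 2/3q^2 - 1/6qr - 37/18q - 1/18r → 1/3p - 2/3q^2 - 1/6qr - 37/18q - 1/18r - 11/18
  leading term p: subtract (-1/2)·g_3 from 1/3p - 2/3q^2 - 1/6qr - 37/18q - 1/18r - 11/18 → 0
  remainder 0.

S(f_2,g_4): leading monomials are coprime, so the S-polynomial reduces to 0 (Buchberger's first criterion).
S(g_3,g_4): leading monomials are coprime, so the S-polynomial reduces to 0 (Buchberger's first criterion).
Every S-polynomial of the final basis reduces to 0, so we have a Gröbner basis.
Inter-reduce: drop elements whose leading term is divisible by another's, tail-reduce, and make monic.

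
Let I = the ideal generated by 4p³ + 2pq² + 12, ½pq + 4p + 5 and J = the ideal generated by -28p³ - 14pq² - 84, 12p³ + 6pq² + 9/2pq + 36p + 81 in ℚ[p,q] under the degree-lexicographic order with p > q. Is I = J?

Yes, the ideals are equal.

Since reduced Gröbner bases are canonical representatives of ideals under a given ordering, it suffices to compute and compare them.
Buchberger on the first generating set:
f_1 = 4p³ + 2pq² + 12, LT = p³.
f_2 = ½pq + 4p + 5, LT = pq.

S(f_1,f_2): lcm = p³q. S = ½pq³ - 8p³ - 10p² + 3q.
  leading term pq³: subtract (q²)·f_2 from ½pq³ - 8p³ - 10p² + 3q → -8p³ - 4pq² - 10p² - 5q² + 3q
  leading term p³: subtract (-2)·f_1 from -8p³ - 4pq² - 10p² - 5q² + 3q → -10p² - 5q² + 3q + 24
  leading term p²: no divisor's leading term divides it; move -10p² to the remainder.
  leading term q²: no divisor's leading term divides it; move -5q² to the remainder.
  leading term q: no divisor's leading term divides it; move 3q to the remainder.
  leading term 1: no divisor's leading term divides it; move 24 to the remainder.
  remainder -10p² - 5q² + 3q + 24 ≠ 0; add g_3 = -10p² - 5q² + 3q + 24 to the basis.

S(f_1,g_3): lcm = p³. S = 3/10pq + 12/5p + 3.
  leading term pq: subtract (⅗)·f_2 from 3/10pq + 12/5p + 3 → 0
  remainder 0.

S(f_2,g_3): lcm = p²q. S = -½q³ + 8p² + 3/10q² + 10p + 12/5q.
  leading term q³: no divisor's leading term divides it; move -½q³ to the remainder.
  leading term p²: subtract (-⅘)·g_3 from 8p² + 3/10q² + 10p + 12/5q → -37/10q² + 10p + 24/5q + 96/5
  leading term q²: no divisor's leading term divides it; move -37/10q² to the remainder.
  leading term p: no divisor's leading term divides it; move 10p to the remainder.
  leading term q: no divisor's leading term divides it; move 24/5q to the remainder.
  leading term 1: no divisor's leading term divides it; move 96/5 to the remainder.
  remainder -½q³ - 37/10q² + 10p + 24/5q + 96/5 ≠ 0; add g_4 = -½q³ - 37/10q² + 10p + 24/5q + 96/5 to the basis.

S(f_1,g_4): leading monomials are coprime, so the S-polynomial reduces to 0 (Buchberger's first criterion).
S(f_2,g_4): lcm = pq³. S = ⅗pq² + 20p² + 48/5pq + 10q² + 192/5p.
  leading term pq²: subtract (6/5q)·f_2 from ⅗pq² + 20p² + 48/5pq + 10q² + 192/5p → 20p² + 24/5pq + 10q² + 192/5p - 6q
  leading term p²: subtract (-2)·g_3 from 20p² + 24/5pq + 10q² + 192/5p - 6q → 24/5pq + 192/5p + 48
  leading term pq: subtract (48/5)·f_2 from 24/5pq + 192/5p + 48 → 0
  remainder 0.

S(g_3,g_4): leading monomials are coprime, so the S-polynomial reduces to 0 (Buchberger's first criterion).
Every S-polynomial of the final basis reduces to 0, so we have a Gröbner basis.
Inter-reduce: drop elements whose leading term is divisible by another's, tail-reduce, and make monic.
Reduced Gröbner basis: {q³ + 37/5q² - 20p - 48/5q - 192/5, p² + ½q² - 3/10q - 12/5, pq + 8p + 10}.

Buchberger on the second generating set:
h_1 = -28p³ - 14pq² - 84, LT = p³.
h_2 = 12p³ + 6pq² + 9/2pq + 36p + 81, LT = p³.

S(h_1,h_2): lcm = p³. S = -⅜pq - 3p - 15/4.
  leading term pq: no divisor's leading term divides it; move -⅜pq to the remainder.
  leading term p: no divisor's leading term divides it; move -3p to the remainder.
  leading term 1: no divisor's leading term divides it; move -15/4 to the remainder.
  remainder -⅜pq - 3p - 15/4 ≠ 0; add k_3 = -⅜pq - 3p - 15/4 to the basis.

S(h_1,k_3): lcm = p³q. S = ½pq³ - 8p³ - 10p² + 3q.
  leading term pq³: subtract (-4/3q²)·k_3 from ½pq³ - 8p³ - 10p² + 3q → -8p³ - 4pq² - 10p² - 5q² + 3q
  leading term p³: subtract (2/7)·h_1 from -8p³ - 4pq² - 10p² - 5q² + 3q → -10p² - 5q² + 3q + 24
  leading term p²: no divisor's leading term divides it; move -10p² to the remainder.
  leading term q²: no divisor's leading term divides it; move -5q² to the remainder.
  leading term q: no divisor's leading term divides it; move 3q to the remainder.
  leading term 1: no divisor's leading term divides it; move 24 to the remainder.
  remainder -10p² - 5q² + 3q + 24 ≠ 0; add k_4 = -10p² - 5q² + 3q + 24 to the basis.

S(h_2,k_3): lcm = p³q. S = ½pq³ - 8p³ + ⅜pq² - 10p² + 3pq + 27/4q.
  leading term pq³: subtract (-4/3q²)·k_3 from ½pq³ - 8p³ + ⅜pq² - 10p² + 3pq + 27/4q → -8p³ - 29/8pq² - 10p² + 3pq - 5q² + 27/4q
  leading term p³: subtract (2/7)·h_1 from -8p³ - 29/8pq² - 10p² + 3pq - 5q² + 27/4q → ⅜pq² - 10p² + 3pq - 5q² + 27/4q + 24
  leading term pq²: subtract (-q)·k_3 from ⅜pq² - 10p² + 3pq - 5q² + 27/4q + 24 → -10p² - 5q² + 3q + 24
  leading term p²: subtract (1)·k_4 from -10p² - 5q² + 3q + 24 → 0
  remainder 0.

S(h_1,k_4): lcm = p³. S = 3/10pq + 12/5p + 3.
  leading term pq: subtract (-⅘)·k_3 from 3/10pq + 12/5p + 3 → 0
  remainder 0.

S(h_2,k_4): lcm = p³. S = 27/40pq + 27/5p + 27/4.
  leading term pq: subtract (-9/5)·k_3 from 27/40pq + 27/5p + 27/4 → 0
  remainder 0.

S(k_3,k_4): lcm = p²q. S = -½q³ + 8p² + 3/10q² + 10p + 12/5q.
  leading term q³: no divisor's leading term divides it; move -½q³ to the remainder.
  leading term p²: subtract (-⅘)·k_4 from 8p² + 3/10q² + 10p + 12/5q → -37/10q² + 10p + 24/5q + 96/5
  leading term q²: no divisor's leading term divides it; move -37/10q² to the remainder.
  leading term p: no divisor's leading term divides it; move 10p to the remainder.
  leading term q: no divisor's leading term divides it; move 24/5q to the remainder.
  leading term 1: no divisor's leading term divides it; move 96/5 to the remainder.
  remainder -½q³ - 37/10q² + 10p + 24/5q + 96/5 ≠ 0; add k_5 = -½q³ - 37/10q² + 10p + 24/5q + 96/5 to the basis.

S(h_1,k_5): leading monomials are coprime, so the S-polynomial reduces to 0 (Buchberger's first criterion).
S(h_2,k_5): leading monomials are coprime, so the S-polynomial reduces to 0 (Buchberger's first criterion).
S(k_3,k_5): lcm = pq³. S = ⅗pq² + 20p² + 48/5pq + 10q² + 192/5p.
  leading term pq²: subtract (-8/5q)·k_3 from ⅗pq² + 20p² + 48/5pq + 10q² + 192/5p → 20p² + 24/5pq + 10q² + 192/5p - 6q
  leading term p²: subtract (-2)·k_4 from 20p² + 24/5pq + 10q² + 192/5p - 6q → 24/5pq + 192/5p + 48
  leading term pq: subtract (-64/5)·k_3 from 24/5pq + 192/5p + 48 → 0
  remainder 0.

S(k_4,k_5): leading monomials are coprime, so the S-polynomial reduces to 0 (Buchberger's first criterion).
Every S-polynomial of the final basis reduces to 0, so we have a Gröbner basis.
Inter-reduce: drop elements whose leading term is divisible by another's, tail-reduce, and make monic.
Reduced Gröbner basis: {q³ + 37/5q² - 20p - 48/5q - 192/5, p² + ½q² - 3/10q - 12/5, pq + 8p + 10}.

The two bases agree; hence the ideals are identical.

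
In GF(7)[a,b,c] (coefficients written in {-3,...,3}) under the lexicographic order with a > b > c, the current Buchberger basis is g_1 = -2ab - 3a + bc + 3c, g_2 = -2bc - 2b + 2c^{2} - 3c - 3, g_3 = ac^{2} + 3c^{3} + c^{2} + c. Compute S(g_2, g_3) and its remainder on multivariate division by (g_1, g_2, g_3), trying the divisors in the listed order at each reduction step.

lcm(LM(g_2), LM(g_3)) = abc^{2}.
S = (lcm/LT(g_2))·g_2 − (lcm/LT(g_3))·g_3 = abc - ac^{3} - 2ac^{2} - 2ac - 3bc^{3} - bc^{2} - bc.
Reduce S modulo (g_1, g_2, g_3) in that order:
  leading term abc: subtract (3c)·g_1 from abc - ac^{3} - 2ac^{2} - 2ac - 3bc^{3} - bc^{2} - bc → -ac^{3} - 2ac^{2} - 3bc^{3} + 3bc^{2} - bc - 2c^{2}
  leading term ac^{3}: subtract (-c)·g_3 from -ac^{3} - 2ac^{2} - 3bc^{3} + 3bc^{2} - bc - 2c^{2} → -2ac^{2} - 3bc^{3} + 3bc^{2} - bc + 3c^{4} + c^{3} - c^{2}
  leading term ac^{2}: subtract (-2)·g_3 from -2ac^{2} - 3bc^{3} + 3bc^{2} - bc + 3c^{4} + c^{3} - c^{2} → -3bc^{3} + 3bc^{2} - bc + 3c^{4} + c^{2} + 2c
  leading term bc^{3}: subtract (-2c^{2})·g_2 from -3bc^{3} + 3bc^{2} - bc + 3c^{4} + c^{2} + 2c → -bc^{2} - bc + c^{3} + 2c^{2} + 2c
  leading term bc^{2}: subtract (-3c)·g_2 from -bc^{2} - bc + c^{3} + 2c^{2} + 2c → 0
The remainder is 0, so this S-polynomial contributes no new basis element.

S(g_2, g_3) = abc - ac^{3} - 2ac^{2} - 2ac - 3bc^{3} - bc^{2} - bc; remainder on division = 0.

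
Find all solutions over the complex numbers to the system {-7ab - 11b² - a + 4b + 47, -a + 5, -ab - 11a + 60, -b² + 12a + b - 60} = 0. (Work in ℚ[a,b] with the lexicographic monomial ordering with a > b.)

{(5, 1)}

Compute a lex Gröbner basis by Buchberger's algorithm.
f_1 = -7ab - a - 11b² + 4b + 47, LT = ab.
f_2 = -a + 5, LT = a.
f_3 = -ab - 11a + 60, LT = ab.
f_4 = 12a - b² + b - 60, LT = a.

S(f_1,f_2): lcm = ab. S = 1/7a + 11/7b² + 31/7b - 47/7.
  reduce S modulo (f_1, f_2, f_3, f_4):
  remainder 11/7b² + 31/7b - 6 ≠ 0; add h_5 = 11/7b² + 31/7b - 6 to the basis.

S(f_1,f_3): lcm = ab. S = -76/7a + 11/7b² - 4/7b + 373/7.
  reduce S modulo (f_1, f_2, f_3, f_4, h_5):
  remainder -5b + 5 ≠ 0; add h_6 = -5b + 5 to the basis.

The other S-polynomials (S(f_1,f_4), S(f_2,f_3), S(f_2,f_4), S(f_3,f_4), S(f_1,h_5), S(f_2,h_5), S(f_3,h_5), S(f_4,h_5), S(f_1,h_6), S(f_2,h_6), S(f_3,h_6), S(f_4,h_6), S(h_5,h_6)) all reduce to 0 modulo the current basis, so we have a Gröbner basis.
Inter-reduce: drop elements whose leading term is divisible by another's, tail-reduce, and make monic.
Reduced Gröbner basis: {a - 5, b - 1}.

From the last basis element, b - 1 = 0, so b takes values in {1}. Each choice, substituted upward through the basis, yields the corresponding point(s) of the solution set.
  b = 1: the earlier basis element becomes a - 5 = 0, giving a = 5 — point (5, 1).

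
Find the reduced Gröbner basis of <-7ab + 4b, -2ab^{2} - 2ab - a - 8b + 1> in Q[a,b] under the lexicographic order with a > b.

G = {a + \tfrac{8}{7}b^{2} + \tfrac{64}{7}b - 1, b^{3} + 8b^{2} - \tfrac{3}{8}b}

f_1 = -7ab + 4b, LT = ab.
f_2 = -2ab^{2} - 2ab - a - 8b + 1, LT = ab^{2}.

S(f_1,f_2): lcm = ab^{2}. S = -ab - \tfrac{1}{2}a - \tfrac{4}{7}b^{2} - 4b + \tfrac{1}{2}.
  leading term ab: subtract (\tfrac{1}{7})·f_1 from -ab - \tfrac{1}{2}a - \tfrac{4}{7}b^{2} - 4b + \tfrac{1}{2} → -\tfrac{1}{2}a - \tfrac{4}{7}b^{2} - \tfrac{32}{7}b + \tfrac{1}{2}
  leading term a: no divisor's leading term divides it; move -\tfrac{1}{2}a to the remainder.
  leading term b^{2}: no divisor's leading term divides it; move -\tfrac{4}{7}b^{2} to the remainder.
  leading term b: no divisor's leading term divides it; move -\tfrac{32}{7}b to the remainder.
  leading term 1: no divisor's leading term divides it; move \tfrac{1}{2} to the remainder.
  remainder -\tfrac{1}{2}a - \tfrac{4}{7}b^{2} - \tfrac{32}{7}b + \tfrac{1}{2} ≠ 0; add g_3 = -\tfrac{1}{2}a - \tfrac{4}{7}b^{2} - \tfrac{32}{7}b + \tfrac{1}{2} to the basis.

S(f_1,g_3): lcm = ab. S = -\tfrac{8}{7}b^{3} - \tfrac{64}{7}b^{2} + \tfrac{3}{7}b.
  leading term b^{3}: no divisor's leading term divides it; move -\tfrac{8}{7}b^{3} to the remainder.
  leading term b^{2}: no divisor's leading term divides it; move -\tfrac{64}{7}b^{2} to the remainder.
  leading term b: no divisor's leading term divides it; move \tfrac{3}{7}b to the remainder.
  remainder -\tfrac{8}{7}b^{3} - \tfrac{64}{7}b^{2} + \tfrac{3}{7}b ≠ 0; add g_4 = -\tfrac{8}{7}b^{3} - \tfrac{64}{7}b^{2} + \tfrac{3}{7}b to the basis.

The other S-polynomials (S(f_2,g_3), S(f_1,g_4), S(f_2,g_4), S(g_3,g_4)) all reduce to 0 modulo the current basis, so we have a Gröbner basis.
Inter-reduce: drop elements whose leading term is divisible by another's, tail-reduce, and make monic.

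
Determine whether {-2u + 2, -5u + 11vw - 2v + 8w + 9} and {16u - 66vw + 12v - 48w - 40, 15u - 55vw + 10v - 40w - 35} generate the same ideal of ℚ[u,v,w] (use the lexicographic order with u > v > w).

Two ideals are equal iff their reduced Gröbner bases coincide (the reduced basis is unique for a fixed ordering).
Buchberger on the first generating set:
f_1 = -2u + 2, LT = u.
f_2 = -5u + 11vw - 2v + 8w + 9, LT = u.

S(f_1,f_2): lcm = u. S = 11/5vw - ⅖v + 8/5w + ⅘.
  leading term vw: no divisor's leading term divides it; move 11/5vw to the remainder.
  leading term v: no divisor's leading term divides it; move -⅖v to the remainder.
  leading term w: no divisor's leading term divides it; move 8/5w to the remainder.
  leading term 1: no divisor's leading term divides it; move ⅘ to the remainder.
  remainder 11/5vw - ⅖v + 8/5w + ⅘ ≠ 0; add g_3 = 11/5vw - ⅖v + 8/5w + ⅘ to the basis.

S(f_1,g_3): leading monomials are coprime, so the S-polynomial reduces to 0 (Buchberger's first criterion).
S(f_2,g_3): leading monomials are coprime, so the S-polynomial reduces to 0 (Buchberger's first criterion).
Every S-polynomial of the final basis reduces to 0, so we have a Gröbner basis.
Inter-reduce: drop elements whose leading term is divisible by another's, tail-reduce, and make monic.
Reduced Gröbner basis: {u - 1, vw - 2/11v + 8/11w + 4/11}.

Buchberger on the second generating set:
h_1 = 16u - 66vw + 12v - 48w - 40, LT = u.
h_2 = 15u - 55vw + 10v - 40w - 35, LT = u.

S(h_1,h_2): lcm = u. S = -11/24vw + 1/12v - ⅓w - ⅙.
  leading term vw: no divisor's leading term divides it; move -11/24vw to the remainder.
  leading term v: no divisor's leading term divides it; move 1/12v to the remainder.
  leading term w: no divisor's leading term divides it; move -⅓w to the remainder.
  leading term 1: no divisor's leading term divides it; move -⅙ to the remainder.
  remainder -11/24vw + 1/12v - ⅓w - ⅙ ≠ 0; add k_3 = -11/24vw + 1/12v - ⅓w - ⅙ to the basis.

S(h_1,k_3): leading monomials are coprime, so the S-polynomial reduces to 0 (Buchberger's first criterion).
S(h_2,k_3): leading monomials are coprime, so the S-polynomial reduces to 0 (Buchberger's first criterion).
Every S-polynomial of the final basis reduces to 0, so we have a Gröbner basis.
Inter-reduce: drop elements whose leading term is divisible by another's, tail-reduce, and make monic.
Reduced Gröbner basis: {u - 1, vw - 2/11v + 8/11w + 4/11}.

The two bases agree; hence the ideals are identical.

Yes, the ideals are equal.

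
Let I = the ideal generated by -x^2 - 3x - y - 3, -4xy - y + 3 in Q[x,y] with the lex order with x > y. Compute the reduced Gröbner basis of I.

This is the nonlinear analogue of row-reducing a linear system.

f_1 = -x^2 - 3x - y - 3, LT = x^2.
f_2 = -4xy - y + 3, LT = xy.

S(f_1,f_2): lcm = x^2y. S = 11/4xy + 3/4x + y^2 + 3y.
  leading term xy: subtract (-11/16)·f_2 from 11/4xy + 3/4x + y^2 + 3y → 3/4x + y^2 + 37/16y + 33/16
  leading term x: no divisor's leading term divides it; move 3/4x to the remainder.
  leading term y^2: no divisor's leading term divides it; move y^2 to the remainder.
  leading term y: no divisor's leading term divides it; move 37/16y to the remainder.
  leading term 1: no divisor's leading term divides it; move 33/16 to the remainder.
  remainder 3/4x + y^2 + 37/16y + 33/16 ≠ 0; add g_3 = 3/4x + y^2 + 37/16y + 33/16 to the basis.

S(f_2,g_3): lcm = xy. S = -4/3y^3 - 37/12y^2 - 5/2y - 3/4.
  leading term y^3: no divisor's leading term divides it; move -4/3y^3 to the remainder.
  leading term y^2: no divisor's leading term divides it; move -37/12y^2 to the remainder.
  leading term y: no divisor's leading term divides it; move -5/2y to the remainder.
  leading term 1: no divisor's leading term divides it; move -3/4 to the remainder.
  remainder -4/3y^3 - 37/12y^2 - 5/2y - 3/4 ≠ 0; add g_4 = -4/3y^3 - 37/12y^2 - 5/2y - 3/4 to the basis.

The other S-polynomials (S(f_1,g_3), S(f_1,g_4), S(f_2,g_4), S(g_3,g_4)) all reduce to 0 modulo the current basis, so we have a Gröbner basis.
Inter-reduce: drop elements whose leading term is divisible by another's, tail-reduce, and make monic.

G = {x + 4/3y^2 + 37/12y + 11/4, y^3 + 37/16y^2 + 15/8y + 9/16}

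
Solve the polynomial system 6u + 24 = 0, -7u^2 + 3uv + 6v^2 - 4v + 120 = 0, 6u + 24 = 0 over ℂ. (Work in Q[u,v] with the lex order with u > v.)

Compute a lex Gröbner basis by Buchberger's algorithm.
f_1 = 6u + 24, LT = u.
f_2 = -7u^2 + 3uv + 6v^2 - 4v + 120, LT = u^2.
f_3 = 6u + 24, LT = u.

S(f_1,f_2): lcm = u^2. S = 3/7uv + 4u + 6/7v^2 - 4/7v + 120/7.
  leading term uv: subtract (1/14v)·f_1 from 3/7uv + 4u + 6/7v^2 - 4/7v + 120/7 → 4u + 6/7v^2 - 16/7v + 120/7
  leading term u: subtract (2/3)·f_1 from 4u + 6/7v^2 - 16/7v + 120/7 → 6/7v^2 - 16/7v + 8/7
  leading term v^2: no divisor's leading term divides it; move 6/7v^2 to the remainder.
  leading term v: no divisor's leading term divides it; move -16/7v to the remainder.
  leading term 1: no divisor's leading term divides it; move 8/7 to the remainder.
  remainder 6/7v^2 - 16/7v + 8/7 ≠ 0; add h_4 = 6/7v^2 - 16/7v + 8/7 to the basis.

The other S-polynomials (S(f_1,f_3), S(f_2,f_3), S(f_1,h_4), S(f_2,h_4), S(f_3,h_4)) all reduce to 0 modulo the current basis, so we have a Gröbner basis.
Inter-reduce: drop elements whose leading term is divisible by another's, tail-reduce, and make monic.
Reduced Gröbner basis: {u + 4, v^2 - 8/3v + 4/3}.

Since the basis is lex-ordered, v^2 - 8/3v + 4/3 is univariate in v. Its roots are {2/3, 2}. Back-substituting each root into the other basis elements fixes the other coordinates.
  v = 2/3: the earlier basis element becomes u + 4 = 0, giving u = -4 — point (-4, 2/3).
  v = 2: the earlier basis element becomes u + 4 = 0, giving u = -4 — point (-4, 2).
Each listed point satisfies every original equation (direct substitution).

{(-4, 2/3), (-4, 2)}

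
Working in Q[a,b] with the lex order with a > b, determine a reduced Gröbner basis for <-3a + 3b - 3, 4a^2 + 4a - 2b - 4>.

The reduced Gröbner basis is the canonical form of the ideal for this ordering.

f_1 = -3a + 3b - 3, LT = a.
f_2 = 4a^2 + 4a - 2b - 4, LT = a^2.

S(f_1,f_2): lcm = a^2. S = -ab + 1/2b + 1.
  leading term ab: subtract (1/3b)·f_1 from -ab + 1/2b + 1 → -b^2 + 3/2b + 1
  leading term b^2: no divisor's leading term divides it; move -b^2 to the remainder.
  leading term b: no divisor's leading term divides it; move 3/2b to the remainder.
  leading term 1: no divisor's leading term divides it; move 1 to the remainder.
  remainder -b^2 + 3/2b + 1 ≠ 0; add g_3 = -b^2 + 3/2b + 1 to the basis.

S(f_1,g_3): leading monomials are coprime, so the S-polynomial reduces to 0 (Buchberger's first criterion).
S(f_2,g_3): leading monomials are coprime, so the S-polynomial reduces to 0 (Buchberger's first criterion).
Every S-polynomial of the final basis reduces to 0, so we have a Gröbner basis.
Inter-reduce: drop elements whose leading term is divisible by another's, tail-reduce, and make monic.

G = {a - b + 1, b^2 - 3/2b - 1}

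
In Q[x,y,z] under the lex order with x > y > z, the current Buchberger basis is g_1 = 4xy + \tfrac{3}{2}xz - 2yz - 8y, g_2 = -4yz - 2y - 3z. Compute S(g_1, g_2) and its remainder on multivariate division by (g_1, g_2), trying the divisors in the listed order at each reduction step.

lcm(LM(g_1), LM(g_2)) = xyz.
S = (lcm/LT(g_1))·g_1 − (lcm/LT(g_2))·g_2 = -\tfrac{1}{2}xy + \tfrac{3}{8}xz^{2} - \tfrac{3}{4}xz - \tfrac{1}{2}yz^{2} - 2yz.
Reduce S modulo (g_1, g_2) in that order:
  leading term xy: subtract (-\tfrac{1}{8})·g_1 from -\tfrac{1}{2}xy + \tfrac{3}{8}xz^{2} - \tfrac{3}{4}xz - \tfrac{1}{2}yz^{2} - 2yz → \tfrac{3}{8}xz^{2} - \tfrac{9}{16}xz - \tfrac{1}{2}yz^{2} - \tfrac{9}{4}yz - y
  leading term xz^{2}: no divisor's leading term divides it; move \tfrac{3}{8}xz^{2} to the remainder.
  leading term xz: no divisor's leading term divides it; move -\tfrac{9}{16}xz to the remainder.
  leading term yz^{2}: subtract (\tfrac{1}{8}z)·g_2 from -\tfrac{1}{2}yz^{2} - \tfrac{9}{4}yz - y → -2yz - y + \tfrac{3}{8}z^{2}
  leading term yz: subtract (\tfrac{1}{2})·g_2 from -2yz - y + \tfrac{3}{8}z^{2} → \tfrac{3}{8}z^{2} + \tfrac{3}{2}z
  leading term z^{2}: no divisor's leading term divides it; move \tfrac{3}{8}z^{2} to the remainder.
  leading term z: no divisor's leading term divides it; move \tfrac{3}{2}z to the remainder.
The remainder \tfrac{3}{8}xz^{2} - \tfrac{9}{16}xz + \tfrac{3}{8}z^{2} + \tfrac{3}{2}z is nonzero, so it would be added as the next basis element.

S(g_1, g_2) = -\tfrac{1}{2}xy + \tfrac{3}{8}xz^{2} - \tfrac{3}{4}xz - \tfrac{1}{2}yz^{2} - 2yz; remainder on division = \tfrac{3}{8}xz^{2} - \tfrac{9}{16}xz + \tfrac{3}{8}z^{2} + \tfrac{3}{2}z.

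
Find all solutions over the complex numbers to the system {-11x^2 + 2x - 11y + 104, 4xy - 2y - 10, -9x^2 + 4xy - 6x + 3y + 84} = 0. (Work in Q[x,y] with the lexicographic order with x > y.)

{(3, 1)}

Compute a lex Gröbner basis by Buchberger's algorithm.
f_1 = -11x^2 + 2x - 11y + 104, LT = x^2.
f_2 = 4xy - 2y - 10, LT = xy.
f_3 = -9x^2 + 4xy - 6x + 3y + 84, LT = x^2.

S(f_1,f_2): lcm = x^2y. S = 7/22xy + 5/2x + y^2 - 104/11y.
  leading term xy: subtract (7/88)·f_2 from 7/22xy + 5/2x + y^2 - 104/11y → 5/2x + y^2 - 409/44y + 35/44
  leading term x: no divisor's leading term divides it; move 5/2x to the remainder.
  leading term y^2: no divisor's leading term divides it; move y^2 to the remainder.
  leading term y: no divisor's leading term divides it; move -409/44y to the remainder.
  leading term 1: no divisor's leading term divides it; move 35/44 to the remainder.
  remainder 5/2x + y^2 - 409/44y + 35/44 ≠ 0; add h_4 = 5/2x + y^2 - 409/44y + 35/44 to the basis.

S(f_1,f_3): lcm = x^2. S = 4/9xy - 28/33x + 4/3y - 4/33.
  leading term xy: subtract (1/9)·f_2 from 4/9xy - 28/33x + 4/3y - 4/33 → -28/33x + 14/9y + 98/99
  leading term x: subtract (-56/165)·h_4 from -28/33x + 14/9y + 98/99 → 56/165y^2 - 8708/5445y + 1372/1089
  leading term y^2: no divisor's leading term divides it; move 56/165y^2 to the remainder.
  leading term y: no divisor's leading term divides it; move -8708/5445y to the remainder.
  leading term 1: no divisor's leading term divides it; move 1372/1089 to the remainder.
  remainder 56/165y^2 - 8708/5445y + 1372/1089 ≠ 0; add h_5 = 56/165y^2 - 8708/5445y + 1372/1089 to the basis.

S(f_2,f_3): lcm = x^2y. S = 4/9xy^2 - 7/6xy - 5/2x + 1/3y^2 + 28/3y.
  leading term xy^2: subtract (1/9y)·f_2 from 4/9xy^2 - 7/6xy - 5/2x + 1/3y^2 + 28/3y → -7/6xy - 5/2x + 5/9y^2 + 94/9y
  leading term xy: subtract (-7/24)·f_2 from -7/6xy - 5/2x + 5/9y^2 + 94/9y → -5/2x + 5/9y^2 + 355/36y - 35/12
  leading term x: subtract (-1)·h_4 from -5/2x + 5/9y^2 + 355/36y - 35/12 → 14/9y^2 + 56/99y - 70/33
  leading term y^2: subtract (55/12)·h_5 from 14/9y^2 + 56/99y - 70/33 → 2345/297y - 2345/297
  leading term y: no divisor's leading term divides it; move 2345/297y to the remainder.
  leading term 1: no divisor's leading term divides it; move -2345/297 to the remainder.
  remainder 2345/297y - 2345/297 ≠ 0; add h_6 = 2345/297y - 2345/297 to the basis.

The other S-polynomials (S(f_1,h_4), S(f_2,h_4), S(f_3,h_4), S(f_1,h_5), S(f_2,h_5), S(f_3,h_5), S(h_4,h_5), S(f_1,h_6), S(f_2,h_6), S(f_3,h_6), S(h_4,h_6), S(h_5,h_6)) all reduce to 0 modulo the current basis, so we have a Gröbner basis.
Inter-reduce: drop elements whose leading term is divisible by another's, tail-reduce, and make monic.
Reduced Gröbner basis: {x - 3, y - 1}.

Elimination: the polynomial y - 1 lies in the elimination ideal for y, so y ∈ {1}. For each such y, the remaining basis elements (now univariate) give the rest of the solution.
  y = 1: the earlier basis element becomes x - 3 = 0, giving x = 3 — point (3, 1).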